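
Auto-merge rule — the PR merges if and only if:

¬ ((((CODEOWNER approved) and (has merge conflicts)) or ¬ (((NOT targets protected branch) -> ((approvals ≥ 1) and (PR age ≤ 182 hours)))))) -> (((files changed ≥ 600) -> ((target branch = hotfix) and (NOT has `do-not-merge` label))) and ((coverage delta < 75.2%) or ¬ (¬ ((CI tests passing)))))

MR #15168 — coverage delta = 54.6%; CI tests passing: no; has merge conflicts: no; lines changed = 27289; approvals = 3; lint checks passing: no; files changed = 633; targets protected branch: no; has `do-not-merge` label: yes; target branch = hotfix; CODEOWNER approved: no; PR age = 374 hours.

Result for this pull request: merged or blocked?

Merged

Atomic conditions:
  CODEOWNER approved: no → false
  has merge conflicts: no → false
  NOT targets protected branch: no → true
  approvals ≥ 1: 3 ≥ 1 is true
  PR age ≤ 182 hours: 374 ≤ 182 is false
  files changed ≥ 600: 633 ≥ 600 is true
  target branch = hotfix: hotfix == hotfix is true
  NOT has `do-not-merge` label: yes → false
  coverage delta < 75.2%: 54.6 < 75.2 is true
  CI tests passing: no → false
Combine:
[1.1.1] false AND false = false
[1.1.2.1.2] true AND false = false
[1.1.2.1] true → false = false
[1.1.2] NOT false = true
[1.1] false OR true = true
[1] NOT true = false
[2.1.2] true AND false = false
[2.1] true → false = false
[2.2.2.1] NOT false = true
[2.2.2] NOT true = false
[2.2] true OR false = true
[2] false AND true = false
[root] false → false (antecedent false ⇒ implication holds) = true
Overall: true → merged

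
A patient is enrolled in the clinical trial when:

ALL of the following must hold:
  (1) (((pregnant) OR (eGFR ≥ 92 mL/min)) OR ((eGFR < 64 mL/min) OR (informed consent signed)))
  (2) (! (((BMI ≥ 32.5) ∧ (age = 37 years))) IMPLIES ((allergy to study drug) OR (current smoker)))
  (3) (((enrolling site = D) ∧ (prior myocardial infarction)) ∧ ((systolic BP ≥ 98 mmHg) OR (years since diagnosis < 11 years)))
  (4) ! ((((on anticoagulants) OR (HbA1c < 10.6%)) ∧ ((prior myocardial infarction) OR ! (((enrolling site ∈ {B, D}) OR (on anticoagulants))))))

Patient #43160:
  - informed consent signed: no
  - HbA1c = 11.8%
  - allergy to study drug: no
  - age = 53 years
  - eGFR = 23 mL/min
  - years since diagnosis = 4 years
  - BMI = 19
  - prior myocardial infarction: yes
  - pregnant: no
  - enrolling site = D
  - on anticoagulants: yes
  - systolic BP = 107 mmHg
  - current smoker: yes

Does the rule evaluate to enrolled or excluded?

Atomic conditions:
  pregnant: no → false
  eGFR ≥ 92 mL/min: 23 ≥ 92 is false
  eGFR < 64 mL/min: 23 < 64 is true
  informed consent signed: no → false
  BMI ≥ 32.5: 19 ≥ 32.5 is false
  age = 37 years: 53 == 37 is false
  allergy to study drug: no → false
  current smoker: yes → true
  enrolling site = D: D == D is true
  prior myocardial infarction: yes → true
  systolic BP ≥ 98 mmHg: 107 ≥ 98 is true
  years since diagnosis < 11 years: 4 < 11 is true
  on anticoagulants: yes → true
  HbA1c < 10.6%: 11.8 < 10.6 is false
  enrolling site ∈ {B, D}: D is in the set → true
Combine:
[1.1] false OR false = false
[1.2] true OR false = true
[1] false OR true = true
[2.1.1] false AND false = false
[2.1] NOT false = true
[2.2] false OR true = true
[2] true → true = true
[3.1] true AND true = true
[3.2] true OR true = true
[3] true AND true = true
[4.1.1] true OR false = true
[4.1.2.2.1] true OR true = true
[4.1.2.2] NOT true = false
[4.1.2] true OR false = true
[4.1] true AND true = true
[4] NOT true = false
[root] true AND true AND true AND false = false
Overall: false → excluded

Excluded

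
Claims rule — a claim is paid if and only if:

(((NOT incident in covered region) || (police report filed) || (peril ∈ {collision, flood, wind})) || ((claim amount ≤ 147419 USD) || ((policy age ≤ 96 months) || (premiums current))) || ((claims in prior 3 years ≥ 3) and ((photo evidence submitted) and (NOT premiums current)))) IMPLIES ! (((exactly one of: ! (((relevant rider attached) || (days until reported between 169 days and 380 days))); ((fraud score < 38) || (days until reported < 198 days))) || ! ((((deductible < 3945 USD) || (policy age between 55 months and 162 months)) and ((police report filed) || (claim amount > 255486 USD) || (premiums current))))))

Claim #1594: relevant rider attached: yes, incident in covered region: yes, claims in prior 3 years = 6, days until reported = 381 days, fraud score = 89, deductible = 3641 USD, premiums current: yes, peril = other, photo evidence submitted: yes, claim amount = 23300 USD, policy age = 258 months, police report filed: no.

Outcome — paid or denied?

Paid

Atomic conditions:
  NOT incident in covered region: yes → false
  police report filed: no → false
  peril ∈ {collision, flood, wind}: other is not in the set → false
  claim amount ≤ 147419 USD: 23300 ≤ 147419 is true
  policy age ≤ 96 months: 258 ≤ 96 is false
  premiums current: yes → true
  claims in prior 3 years ≥ 3: 6 ≥ 3 is true
  photo evidence submitted: yes → true
  NOT premiums current: yes → false
  relevant rider attached: yes → true
  days until reported between 169 days and 380 days: 381 in [169, 380] is false
  fraud score < 38: 89 < 38 is false
  days until reported < 198 days: 381 < 198 is false
  deductible < 3945 USD: 3641 < 3945 is true
  policy age between 55 months and 162 months: 258 in [55, 162] is false
  claim amount > 255486 USD: 23300 > 255486 is false
Combine:
[1.1] false OR false OR false = false
[1.2.2] false OR true = true
[1.2] true OR true = true
[1.3.2] true AND false = false
[1.3] true AND false = false
[1] false OR true OR false = true
[2.1.1.1.1] true OR false = true
[2.1.1.1] NOT true = false
[2.1.1.2] false OR false = false
[2.1.1] exactly-one(false, false) = false
[2.1.2.1.1] true OR false = true
[2.1.2.1.2] false OR false OR true = true
[2.1.2.1] true AND true = true
[2.1.2] NOT true = false
[2.1] false OR false = false
[2] NOT false = true
[root] true → true = true
Overall: true → paid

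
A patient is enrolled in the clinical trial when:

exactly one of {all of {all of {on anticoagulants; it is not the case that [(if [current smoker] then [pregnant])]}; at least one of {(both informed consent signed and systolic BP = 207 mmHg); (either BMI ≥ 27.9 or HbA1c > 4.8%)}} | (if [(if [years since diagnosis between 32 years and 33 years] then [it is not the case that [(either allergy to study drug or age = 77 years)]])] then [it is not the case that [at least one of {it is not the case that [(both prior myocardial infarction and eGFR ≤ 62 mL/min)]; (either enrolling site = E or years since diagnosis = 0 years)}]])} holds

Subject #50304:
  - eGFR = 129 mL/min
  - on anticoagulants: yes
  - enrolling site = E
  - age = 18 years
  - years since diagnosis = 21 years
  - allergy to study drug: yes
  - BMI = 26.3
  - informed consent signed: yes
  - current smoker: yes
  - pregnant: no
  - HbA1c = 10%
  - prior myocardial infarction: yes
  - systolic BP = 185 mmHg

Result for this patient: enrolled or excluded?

Enrolled

Atomic conditions:
  on anticoagulants: yes → true
  current smoker: yes → true
  pregnant: no → false
  informed consent signed: yes → true
  systolic BP = 207 mmHg: 185 == 207 is false
  BMI ≥ 27.9: 26.3 ≥ 27.9 is false
  HbA1c > 4.8%: 10 > 4.8 is true
  years since diagnosis between 32 years and 33 years: 21 in [32, 33] is false
  allergy to study drug: yes → true
  age = 77 years: 18 == 77 is false
  prior myocardial infarction: yes → true
  eGFR ≤ 62 mL/min: 129 ≤ 62 is false
  enrolling site = E: E == E is true
  years since diagnosis = 0 years: 21 == 0 is false
Combine:
[1.1.2.1] true → false = false
[1.1.2] NOT false = true
[1.1] true AND true = true
[1.2.1] true AND false = false
[1.2.2] false OR true = true
[1.2] false OR true = true
[1] true AND true = true
[2.1.2.1] true OR false = true
[2.1.2] NOT true = false
[2.1] false → false (antecedent false ⇒ implication holds) = true
[2.2.1.1.1] true AND false = false
[2.2.1.1] NOT false = true
[2.2.1.2] true OR false = true
[2.2.1] true OR true = true
[2.2] NOT true = false
[2] true → false = false
[root] exactly-one(true, false) = true
Overall: true → enrolled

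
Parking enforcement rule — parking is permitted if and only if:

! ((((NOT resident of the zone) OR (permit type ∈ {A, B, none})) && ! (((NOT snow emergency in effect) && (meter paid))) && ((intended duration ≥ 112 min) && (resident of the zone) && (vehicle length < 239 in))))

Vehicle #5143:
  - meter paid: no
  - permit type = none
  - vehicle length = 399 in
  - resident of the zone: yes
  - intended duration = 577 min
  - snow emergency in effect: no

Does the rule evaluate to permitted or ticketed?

Permitted

Atomic conditions:
  NOT resident of the zone: yes → false
  permit type ∈ {A, B, none}: none is in the set → true
  NOT snow emergency in effect: no → true
  meter paid: no → false
  intended duration ≥ 112 min: 577 ≥ 112 is true
  resident of the zone: yes → true
  vehicle length < 239 in: 399 < 239 is false
Combine:
[1.1] false OR true = true
[1.2.1] true AND false = false
[1.2] NOT false = true
[1.3] true AND true AND false = false
[1] true AND true AND false = false
[root] NOT false = true
Overall: true → permitted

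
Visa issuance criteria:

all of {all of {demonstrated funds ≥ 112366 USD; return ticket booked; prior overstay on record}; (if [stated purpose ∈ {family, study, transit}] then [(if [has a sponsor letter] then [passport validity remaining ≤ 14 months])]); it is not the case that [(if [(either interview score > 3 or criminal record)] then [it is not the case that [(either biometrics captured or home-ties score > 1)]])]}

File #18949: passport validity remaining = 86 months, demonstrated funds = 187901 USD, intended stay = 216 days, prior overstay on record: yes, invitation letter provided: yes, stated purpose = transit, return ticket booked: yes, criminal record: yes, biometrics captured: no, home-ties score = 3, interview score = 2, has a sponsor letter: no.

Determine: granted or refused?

Granted

Atomic conditions:
  demonstrated funds ≥ 112366 USD: 187901 ≥ 112366 is true
  return ticket booked: yes → true
  prior overstay on record: yes → true
  stated purpose ∈ {family, study, transit}: transit is in the set → true
  has a sponsor letter: no → false
  passport validity remaining ≤ 14 months: 86 ≤ 14 is false
  interview score > 3: 2 > 3 is false
  criminal record: yes → true
  biometrics captured: no → false
  home-ties score > 1: 3 > 1 is true
Combine:
[1] true AND true AND true = true
[2.2] false → false (antecedent false ⇒ implication holds) = true
[2] true → true = true
[3.1.1] false OR true = true
[3.1.2.1] false OR true = true
[3.1.2] NOT true = false
[3.1] true → false = false
[3] NOT false = true
[root] true AND true AND true = true
Overall: true → granted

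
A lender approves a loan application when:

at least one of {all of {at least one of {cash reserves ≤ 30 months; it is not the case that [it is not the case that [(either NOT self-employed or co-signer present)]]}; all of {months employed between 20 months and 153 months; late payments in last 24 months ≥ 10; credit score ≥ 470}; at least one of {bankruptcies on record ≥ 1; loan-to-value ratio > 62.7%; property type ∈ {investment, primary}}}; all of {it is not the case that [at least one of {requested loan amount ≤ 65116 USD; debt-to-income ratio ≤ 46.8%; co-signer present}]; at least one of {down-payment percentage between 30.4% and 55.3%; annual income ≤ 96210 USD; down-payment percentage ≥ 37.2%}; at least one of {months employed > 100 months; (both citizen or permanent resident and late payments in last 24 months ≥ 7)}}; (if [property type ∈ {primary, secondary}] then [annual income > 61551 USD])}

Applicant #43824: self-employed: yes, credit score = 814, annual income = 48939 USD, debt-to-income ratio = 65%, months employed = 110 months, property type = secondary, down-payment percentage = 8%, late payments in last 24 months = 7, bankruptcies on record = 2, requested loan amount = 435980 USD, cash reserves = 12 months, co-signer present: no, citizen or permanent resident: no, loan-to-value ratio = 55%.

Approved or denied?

Atomic conditions:
  cash reserves ≤ 30 months: 12 ≤ 30 is true
  NOT self-employed: yes → false
  co-signer present: no → false
  months employed between 20 months and 153 months: 110 in [20, 153] is true
  late payments in last 24 months ≥ 10: 7 ≥ 10 is false
  credit score ≥ 470: 814 ≥ 470 is true
  bankruptcies on record ≥ 1: 2 ≥ 1 is true
  loan-to-value ratio > 62.7%: 55 > 62.7 is false
  property type ∈ {investment, primary}: secondary is not in the set → false
  requested loan amount ≤ 65116 USD: 435980 ≤ 65116 is false
  debt-to-income ratio ≤ 46.8%: 65 ≤ 46.8 is false
  down-payment percentage between 30.4% and 55.3%: 8 in [30.4, 55.3] is false
  annual income ≤ 96210 USD: 48939 ≤ 96210 is true
  down-payment percentage ≥ 37.2%: 8 ≥ 37.2 is false
  months employed > 100 months: 110 > 100 is true
  citizen or permanent resident: no → false
  late payments in last 24 months ≥ 7: 7 ≥ 7 is true
  property type ∈ {primary, secondary}: secondary is in the set → true
  annual income > 61551 USD: 48939 > 61551 is false
Combine:
[1.1.2.1.1] false OR false = false
[1.1.2.1] NOT false = true
[1.1.2] NOT true = false
[1.1] true OR false = true
[1.2] true AND false AND true = false
[1.3] true OR false OR false = true
[1] true AND false AND true = false
[2.1.1] false OR false OR false = false
[2.1] NOT false = true
[2.2] false OR true OR false = true
[2.3.2] false AND true = false
[2.3] true OR false = true
[2] true AND true AND true = true
[3] true → false = false
[root] false OR true OR false = true
Overall: true → approved

Approved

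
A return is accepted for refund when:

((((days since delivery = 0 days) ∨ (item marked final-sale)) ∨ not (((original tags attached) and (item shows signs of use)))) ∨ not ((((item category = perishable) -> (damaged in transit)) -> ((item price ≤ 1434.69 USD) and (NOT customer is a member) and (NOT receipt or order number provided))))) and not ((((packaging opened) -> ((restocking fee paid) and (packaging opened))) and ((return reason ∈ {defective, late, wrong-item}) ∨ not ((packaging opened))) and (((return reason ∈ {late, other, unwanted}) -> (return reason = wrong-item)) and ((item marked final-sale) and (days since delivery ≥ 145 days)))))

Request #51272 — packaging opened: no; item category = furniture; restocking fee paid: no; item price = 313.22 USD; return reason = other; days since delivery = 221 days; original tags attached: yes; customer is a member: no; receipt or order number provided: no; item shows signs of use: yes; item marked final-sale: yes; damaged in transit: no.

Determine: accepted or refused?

Atomic conditions:
  days since delivery = 0 days: 221 == 0 is false
  item marked final-sale: yes → true
  original tags attached: yes → true
  item shows signs of use: yes → true
  item category = perishable: furniture == perishable is false
  damaged in transit: no → false
  item price ≤ 1434.69 USD: 313.22 ≤ 1434.69 is true
  NOT customer is a member: no → true
  NOT receipt or order number provided: no → true
  packaging opened: no → false
  restocking fee paid: no → false
  return reason ∈ {defective, late, wrong-item}: other is not in the set → false
  return reason ∈ {late, other, unwanted}: other is in the set → true
  return reason = wrong-item: other == wrong-item is false
  days since delivery ≥ 145 days: 221 ≥ 145 is true
Combine:
[1.1.1] false OR true = true
[1.1.2.1] true AND true = true
[1.1.2] NOT true = false
[1.1] true OR false = true
[1.2.1.1] false → false (antecedent false ⇒ implication holds) = true
[1.2.1.2] true AND true AND true = true
[1.2.1] true → true = true
[1.2] NOT true = false
[1] true OR false = true
[2.1.1.2] false AND false = false
[2.1.1] false → false (antecedent false ⇒ implication holds) = true
[2.1.2.2] NOT false = true
[2.1.2] false OR true = true
[2.1.3.1] true → false = false
[2.1.3.2] true AND true = true
[2.1.3] false AND true = false
[2.1] true AND true AND false = false
[2] NOT false = true
[root] true AND true = true
Overall: true → accepted

Accepted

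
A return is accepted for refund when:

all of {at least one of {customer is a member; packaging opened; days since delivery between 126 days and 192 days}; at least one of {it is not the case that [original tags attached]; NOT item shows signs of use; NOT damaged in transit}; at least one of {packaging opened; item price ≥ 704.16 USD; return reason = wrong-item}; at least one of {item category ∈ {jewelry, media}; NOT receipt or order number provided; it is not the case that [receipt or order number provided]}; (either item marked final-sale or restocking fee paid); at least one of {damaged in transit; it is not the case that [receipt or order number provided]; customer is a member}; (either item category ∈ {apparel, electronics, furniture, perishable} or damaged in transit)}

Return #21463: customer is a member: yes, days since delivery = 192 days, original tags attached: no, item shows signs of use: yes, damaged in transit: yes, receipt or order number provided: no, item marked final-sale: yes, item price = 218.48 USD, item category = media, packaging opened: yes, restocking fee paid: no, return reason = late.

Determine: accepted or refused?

Accepted

Atomic conditions:
  customer is a member: yes → true
  packaging opened: yes → true
  days since delivery between 126 days and 192 days: 192 in [126, 192] is true
  original tags attached: no → false
  NOT item shows signs of use: yes → false
  NOT damaged in transit: yes → false
  item price ≥ 704.16 USD: 218.48 ≥ 704.16 is false
  return reason = wrong-item: late == wrong-item is false
  item category ∈ {jewelry, media}: media is in the set → true
  NOT receipt or order number provided: no → true
  receipt or order number provided: no → false
  item marked final-sale: yes → true
  restocking fee paid: no → false
  damaged in transit: yes → true
  item category ∈ {apparel, electronics, furniture, perishable}: media is not in the set → false
Combine:
[1] true OR true OR true = true
[2.1] NOT false = true
[2] true OR false OR false = true
[3] true OR false OR false = true
[4.3] NOT false = true
[4] true OR true OR true = true
[5] true OR false = true
[6.2] NOT false = true
[6] true OR true OR true = true
[7] false OR true = true
[root] true AND true AND true AND true AND true AND true AND true = true
Overall: true → accepted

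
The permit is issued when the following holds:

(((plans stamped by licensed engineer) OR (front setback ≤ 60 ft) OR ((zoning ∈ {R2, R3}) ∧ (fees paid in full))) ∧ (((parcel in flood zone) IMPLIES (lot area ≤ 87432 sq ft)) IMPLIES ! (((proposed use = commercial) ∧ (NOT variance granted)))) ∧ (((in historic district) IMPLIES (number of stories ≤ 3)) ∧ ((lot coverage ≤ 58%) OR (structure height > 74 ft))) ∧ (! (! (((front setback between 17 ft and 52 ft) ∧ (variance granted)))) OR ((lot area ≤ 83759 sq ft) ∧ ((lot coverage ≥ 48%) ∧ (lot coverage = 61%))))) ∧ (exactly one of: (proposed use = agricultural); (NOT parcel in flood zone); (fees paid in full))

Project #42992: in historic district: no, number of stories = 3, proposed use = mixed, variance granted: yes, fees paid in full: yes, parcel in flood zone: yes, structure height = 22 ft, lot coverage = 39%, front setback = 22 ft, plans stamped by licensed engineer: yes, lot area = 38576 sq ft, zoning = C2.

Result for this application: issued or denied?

Issued

Atomic conditions:
  plans stamped by licensed engineer: yes → true
  front setback ≤ 60 ft: 22 ≤ 60 is true
  zoning ∈ {R2, R3}: C2 is not in the set → false
  fees paid in full: yes → true
  parcel in flood zone: yes → true
  lot area ≤ 87432 sq ft: 38576 ≤ 87432 is true
  proposed use = commercial: mixed == commercial is false
  NOT variance granted: yes → false
  in historic district: no → false
  number of stories ≤ 3: 3 ≤ 3 is true
  lot coverage ≤ 58%: 39 ≤ 58 is true
  structure height > 74 ft: 22 > 74 is false
  front setback between 17 ft and 52 ft: 22 in [17, 52] is true
  variance granted: yes → true
  lot area ≤ 83759 sq ft: 38576 ≤ 83759 is true
  lot coverage ≥ 48%: 39 ≥ 48 is false
  lot coverage = 61%: 39 == 61 is false
  proposed use = agricultural: mixed == agricultural is false
  NOT parcel in flood zone: yes → false
Combine:
[1.1.3] false AND true = false
[1.1] true OR true OR false = true
[1.2.1] true → true = true
[1.2.2.1] false AND false = false
[1.2.2] NOT false = true
[1.2] true → true = true
[1.3.1] false → true (antecedent false ⇒ implication holds) = true
[1.3.2] true OR false = true
[1.3] true AND true = true
[1.4.1.1.1] true AND true = true
[1.4.1.1] NOT true = false
[1.4.1] NOT false = true
[1.4.2.2] false AND false = false
[1.4.2] true AND false = false
[1.4] true OR false = true
[1] true AND true AND true AND true = true
[2] exactly-one(false, false, true) = true
[root] true AND true = true
Overall: true → issued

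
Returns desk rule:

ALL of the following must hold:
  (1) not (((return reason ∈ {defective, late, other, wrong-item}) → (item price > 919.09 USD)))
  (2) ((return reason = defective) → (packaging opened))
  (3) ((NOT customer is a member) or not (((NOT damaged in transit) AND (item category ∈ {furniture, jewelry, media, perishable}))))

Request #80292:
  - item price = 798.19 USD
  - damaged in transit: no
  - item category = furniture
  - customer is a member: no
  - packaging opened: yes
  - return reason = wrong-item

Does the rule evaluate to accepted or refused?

Accepted

Atomic conditions:
  return reason ∈ {defective, late, other, wrong-item}: wrong-item is in the set → true
  item price > 919.09 USD: 798.19 > 919.09 is false
  return reason = defective: wrong-item == defective is false
  packaging opened: yes → true
  NOT customer is a member: no → true
  NOT damaged in transit: no → true
  item category ∈ {furniture, jewelry, media, perishable}: furniture is in the set → true
Combine:
[1.1] true → false = false
[1] NOT false = true
[2] false → true (antecedent false ⇒ implication holds) = true
[3.2.1] true AND true = true
[3.2] NOT true = false
[3] true OR false = true
[root] true AND true AND true = true
Overall: true → accepted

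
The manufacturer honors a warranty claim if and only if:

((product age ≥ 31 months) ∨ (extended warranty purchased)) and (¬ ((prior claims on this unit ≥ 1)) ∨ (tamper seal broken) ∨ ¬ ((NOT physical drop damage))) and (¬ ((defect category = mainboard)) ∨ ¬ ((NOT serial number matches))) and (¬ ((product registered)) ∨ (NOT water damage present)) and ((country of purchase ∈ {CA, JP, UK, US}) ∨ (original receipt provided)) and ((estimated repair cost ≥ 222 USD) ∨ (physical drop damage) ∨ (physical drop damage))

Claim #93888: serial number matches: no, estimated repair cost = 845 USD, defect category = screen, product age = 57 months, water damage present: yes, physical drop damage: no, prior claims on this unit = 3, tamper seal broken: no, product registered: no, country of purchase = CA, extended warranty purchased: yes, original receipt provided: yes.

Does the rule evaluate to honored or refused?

Refused

Atomic conditions:
  product age ≥ 31 months: 57 ≥ 31 is true
  extended warranty purchased: yes → true
  prior claims on this unit ≥ 1: 3 ≥ 1 is true
  tamper seal broken: no → false
  NOT physical drop damage: no → true
  defect category = mainboard: screen == mainboard is false
  NOT serial number matches: no → true
  product registered: no → false
  NOT water damage present: yes → false
  country of purchase ∈ {CA, JP, UK, US}: CA is in the set → true
  original receipt provided: yes → true
  estimated repair cost ≥ 222 USD: 845 ≥ 222 is true
  physical drop damage: no → false
Combine:
[1] true OR true = true
[2.1] NOT true = false
[2.3] NOT true = false
[2] false OR false OR false = false
[3.1] NOT false = true
[3.2] NOT true = false
[3] true OR false = true
[4.1] NOT false = true
[4] true OR false = true
[5] true OR true = true
[6] true OR false OR false = true
[root] true AND false AND true AND true AND true AND true = false
Overall: false → refused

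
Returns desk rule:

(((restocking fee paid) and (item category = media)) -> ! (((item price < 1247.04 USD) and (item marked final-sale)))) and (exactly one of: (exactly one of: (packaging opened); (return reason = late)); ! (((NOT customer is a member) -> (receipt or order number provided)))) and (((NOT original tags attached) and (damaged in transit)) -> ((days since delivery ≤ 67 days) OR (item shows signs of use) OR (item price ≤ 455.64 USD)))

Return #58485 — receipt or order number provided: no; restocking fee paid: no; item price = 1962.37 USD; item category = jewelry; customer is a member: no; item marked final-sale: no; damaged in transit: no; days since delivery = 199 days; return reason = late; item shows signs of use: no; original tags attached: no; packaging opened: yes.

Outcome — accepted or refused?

Atomic conditions:
  restocking fee paid: no → false
  item category = media: jewelry == media is false
  item price < 1247.04 USD: 1962.37 < 1247.04 is false
  item marked final-sale: no → false
  packaging opened: yes → true
  return reason = late: late == late is true
  NOT customer is a member: no → true
  receipt or order number provided: no → false
  NOT original tags attached: no → true
  damaged in transit: no → false
  days since delivery ≤ 67 days: 199 ≤ 67 is false
  item shows signs of use: no → false
  item price ≤ 455.64 USD: 1962.37 ≤ 455.64 is false
Combine:
[1.1] false AND false = false
[1.2.1] false AND false = false
[1.2] NOT false = true
[1] false → true (antecedent false ⇒ implication holds) = true
[2.1] exactly-one(true, true) = false
[2.2.1] true → false = false
[2.2] NOT false = true
[2] exactly-one(false, true) = true
[3.1] true AND false = false
[3.2] false OR false OR false = false
[3] false → false (antecedent false ⇒ implication holds) = true
[root] true AND true AND true = true
Overall: true → accepted

Accepted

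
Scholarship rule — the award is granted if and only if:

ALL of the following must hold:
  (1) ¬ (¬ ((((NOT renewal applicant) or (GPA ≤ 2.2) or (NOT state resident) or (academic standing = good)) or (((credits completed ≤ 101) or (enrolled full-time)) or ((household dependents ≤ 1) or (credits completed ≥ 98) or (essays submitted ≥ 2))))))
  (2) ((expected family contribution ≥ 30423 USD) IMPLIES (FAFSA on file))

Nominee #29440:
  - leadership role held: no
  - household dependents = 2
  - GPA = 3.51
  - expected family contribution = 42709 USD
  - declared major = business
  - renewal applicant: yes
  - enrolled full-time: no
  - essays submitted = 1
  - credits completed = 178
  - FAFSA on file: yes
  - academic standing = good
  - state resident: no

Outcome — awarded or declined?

Atomic conditions:
  NOT renewal applicant: yes → false
  GPA ≤ 2.2: 3.51 ≤ 2.2 is false
  NOT state resident: no → true
  academic standing = good: good == good is true
  credits completed ≤ 101: 178 ≤ 101 is false
  enrolled full-time: no → false
  household dependents ≤ 1: 2 ≤ 1 is false
  credits completed ≥ 98: 178 ≥ 98 is true
  essays submitted ≥ 2: 1 ≥ 2 is false
  expected family contribution ≥ 30423 USD: 42709 ≥ 30423 is true
  FAFSA on file: yes → true
Combine:
[1.1.1.1] false OR false OR true OR true = true
[1.1.1.2.1] false OR false = false
[1.1.1.2.2] false OR true OR false = true
[1.1.1.2] false OR true = true
[1.1.1] true OR true = true
[1.1] NOT true = false
[1] NOT false = true
[2] true → true = true
[root] true AND true = true
Overall: true → awarded

Awarded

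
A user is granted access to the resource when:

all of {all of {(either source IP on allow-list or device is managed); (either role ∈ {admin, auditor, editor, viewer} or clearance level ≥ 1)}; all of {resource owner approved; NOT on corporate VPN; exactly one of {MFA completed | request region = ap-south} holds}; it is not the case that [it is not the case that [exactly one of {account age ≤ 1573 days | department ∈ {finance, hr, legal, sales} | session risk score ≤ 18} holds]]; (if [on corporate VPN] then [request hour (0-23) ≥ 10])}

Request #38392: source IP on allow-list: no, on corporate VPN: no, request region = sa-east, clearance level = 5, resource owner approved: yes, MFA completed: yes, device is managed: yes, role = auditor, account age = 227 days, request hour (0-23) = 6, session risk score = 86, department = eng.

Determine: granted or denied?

Atomic conditions:
  source IP on allow-list: no → false
  device is managed: yes → true
  role ∈ {admin, auditor, editor, viewer}: auditor is in the set → true
  clearance level ≥ 1: 5 ≥ 1 is true
  resource owner approved: yes → true
  NOT on corporate VPN: no → true
  MFA completed: yes → true
  request region = ap-south: sa-east == ap-south is false
  account age ≤ 1573 days: 227 ≤ 1573 is true
  department ∈ {finance, hr, legal, sales}: eng is not in the set → false
  session risk score ≤ 18: 86 ≤ 18 is false
  on corporate VPN: no → false
  request hour (0-23) ≥ 10: 6 ≥ 10 is false
Combine:
[1.1] false OR true = true
[1.2] true OR true = true
[1] true AND true = true
[2.3] exactly-one(true, false) = true
[2] true AND true AND true = true
[3.1.1] exactly-one(true, false, false) = true
[3.1] NOT true = false
[3] NOT false = true
[4] false → false (antecedent false ⇒ implication holds) = true
[root] true AND true AND true AND true = true
Overall: true → granted

Granted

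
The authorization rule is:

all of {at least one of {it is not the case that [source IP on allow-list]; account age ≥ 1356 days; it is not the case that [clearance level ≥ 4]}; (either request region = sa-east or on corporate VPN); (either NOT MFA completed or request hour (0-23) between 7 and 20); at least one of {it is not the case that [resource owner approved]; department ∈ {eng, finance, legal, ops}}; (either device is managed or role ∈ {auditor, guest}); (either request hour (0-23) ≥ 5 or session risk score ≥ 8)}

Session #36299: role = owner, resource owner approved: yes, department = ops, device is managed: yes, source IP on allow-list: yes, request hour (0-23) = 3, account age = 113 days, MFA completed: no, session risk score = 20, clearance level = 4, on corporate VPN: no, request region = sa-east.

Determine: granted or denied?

Denied

Atomic conditions:
  source IP on allow-list: yes → true
  account age ≥ 1356 days: 113 ≥ 1356 is false
  clearance level ≥ 4: 4 ≥ 4 is true
  request region = sa-east: sa-east == sa-east is true
  on corporate VPN: no → false
  NOT MFA completed: no → true
  request hour (0-23) between 7 and 20: 3 in [7, 20] is false
  resource owner approved: yes → true
  department ∈ {eng, finance, legal, ops}: ops is in the set → true
  device is managed: yes → true
  role ∈ {auditor, guest}: owner is not in the set → false
  request hour (0-23) ≥ 5: 3 ≥ 5 is false
  session risk score ≥ 8: 20 ≥ 8 is true
Combine:
[1.1] NOT true = false
[1.3] NOT true = false
[1] false OR false OR false = false
[2] true OR false = true
[3] true OR false = true
[4.1] NOT true = false
[4] false OR true = true
[5] true OR false = true
[6] false OR true = true
[root] false AND true AND true AND true AND true AND true = false
Overall: false → denied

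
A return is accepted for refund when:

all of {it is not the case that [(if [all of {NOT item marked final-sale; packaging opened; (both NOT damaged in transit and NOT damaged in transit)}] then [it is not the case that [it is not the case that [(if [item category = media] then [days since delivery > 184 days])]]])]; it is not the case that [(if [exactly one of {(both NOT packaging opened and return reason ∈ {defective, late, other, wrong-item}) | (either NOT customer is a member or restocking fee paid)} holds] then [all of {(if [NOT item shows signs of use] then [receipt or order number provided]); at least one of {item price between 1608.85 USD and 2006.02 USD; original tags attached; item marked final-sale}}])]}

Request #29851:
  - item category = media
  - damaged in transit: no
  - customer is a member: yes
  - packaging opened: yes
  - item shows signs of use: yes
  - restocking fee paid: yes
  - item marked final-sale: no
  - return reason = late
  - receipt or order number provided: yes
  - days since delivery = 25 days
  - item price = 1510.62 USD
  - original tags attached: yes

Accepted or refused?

Refused

Atomic conditions:
  NOT item marked final-sale: no → true
  packaging opened: yes → true
  NOT damaged in transit: no → true
  item category = media: media == media is true
  days since delivery > 184 days: 25 > 184 is false
  NOT packaging opened: yes → false
  return reason ∈ {defective, late, other, wrong-item}: late is in the set → true
  NOT customer is a member: yes → false
  restocking fee paid: yes → true
  NOT item shows signs of use: yes → false
  receipt or order number provided: yes → true
  item price between 1608.85 USD and 2006.02 USD: 1510.62 in [1608.85, 2006.02] is false
  original tags attached: yes → true
  item marked final-sale: no → false
Combine:
[1.1.1.3] true AND true = true
[1.1.1] true AND true AND true = true
[1.1.2.1.1] true → false = false
[1.1.2.1] NOT false = true
[1.1.2] NOT true = false
[1.1] true → false = false
[1] NOT false = true
[2.1.1.1] false AND true = false
[2.1.1.2] false OR true = true
[2.1.1] exactly-one(false, true) = true
[2.1.2.1] false → true (antecedent false ⇒ implication holds) = true
[2.1.2.2] false OR true OR false = true
[2.1.2] true AND true = true
[2.1] true → true = true
[2] NOT true = false
[root] true AND false = false
Overall: false → refused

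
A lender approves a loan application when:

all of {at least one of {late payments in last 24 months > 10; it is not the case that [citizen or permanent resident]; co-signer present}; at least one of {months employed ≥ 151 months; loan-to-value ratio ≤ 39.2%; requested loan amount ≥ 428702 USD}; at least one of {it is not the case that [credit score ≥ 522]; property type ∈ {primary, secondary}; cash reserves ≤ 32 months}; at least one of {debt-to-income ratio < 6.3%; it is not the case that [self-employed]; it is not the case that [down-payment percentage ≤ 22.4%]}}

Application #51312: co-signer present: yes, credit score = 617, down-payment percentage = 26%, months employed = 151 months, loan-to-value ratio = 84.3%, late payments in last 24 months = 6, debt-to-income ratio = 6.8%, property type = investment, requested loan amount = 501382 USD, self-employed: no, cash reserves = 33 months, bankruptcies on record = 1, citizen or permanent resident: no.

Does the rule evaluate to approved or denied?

Denied

Atomic conditions:
  late payments in last 24 months > 10: 6 > 10 is false
  citizen or permanent resident: no → false
  co-signer present: yes → true
  months employed ≥ 151 months: 151 ≥ 151 is true
  loan-to-value ratio ≤ 39.2%: 84.3 ≤ 39.2 is false
  requested loan amount ≥ 428702 USD: 501382 ≥ 428702 is true
  credit score ≥ 522: 617 ≥ 522 is true
  property type ∈ {primary, secondary}: investment is not in the set → false
  cash reserves ≤ 32 months: 33 ≤ 32 is false
  debt-to-income ratio < 6.3%: 6.8 < 6.3 is false
  self-employed: no → false
  down-payment percentage ≤ 22.4%: 26 ≤ 22.4 is false
Combine:
[1.2] NOT false = true
[1] false OR true OR true = true
[2] true OR false OR true = true
[3.1] NOT true = false
[3] false OR false OR false = false
[4.2] NOT false = true
[4.3] NOT false = true
[4] false OR true OR true = true
[root] true AND true AND false AND true = false
Overall: false → denied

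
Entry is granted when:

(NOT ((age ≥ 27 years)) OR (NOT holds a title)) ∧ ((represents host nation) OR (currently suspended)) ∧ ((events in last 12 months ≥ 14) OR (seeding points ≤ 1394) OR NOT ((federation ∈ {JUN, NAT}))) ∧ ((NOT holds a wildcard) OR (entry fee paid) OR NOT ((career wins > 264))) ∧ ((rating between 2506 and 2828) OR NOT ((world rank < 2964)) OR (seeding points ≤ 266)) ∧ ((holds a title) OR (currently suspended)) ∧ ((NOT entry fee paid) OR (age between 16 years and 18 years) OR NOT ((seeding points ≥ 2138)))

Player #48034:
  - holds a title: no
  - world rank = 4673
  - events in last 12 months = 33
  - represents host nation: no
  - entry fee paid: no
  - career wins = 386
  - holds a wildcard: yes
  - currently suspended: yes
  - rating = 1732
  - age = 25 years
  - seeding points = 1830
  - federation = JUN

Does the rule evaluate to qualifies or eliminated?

Eliminated

Atomic conditions:
  age ≥ 27 years: 25 ≥ 27 is false
  NOT holds a title: no → true
  represents host nation: no → false
  currently suspended: yes → true
  events in last 12 months ≥ 14: 33 ≥ 14 is true
  seeding points ≤ 1394: 1830 ≤ 1394 is false
  federation ∈ {JUN, NAT}: JUN is in the set → true
  NOT holds a wildcard: yes → false
  entry fee paid: no → false
  career wins > 264: 386 > 264 is true
  rating between 2506 and 2828: 1732 in [2506, 2828] is false
  world rank < 2964: 4673 < 2964 is false
  seeding points ≤ 266: 1830 ≤ 266 is false
  holds a title: no → false
  NOT entry fee paid: no → true
  age between 16 years and 18 years: 25 in [16, 18] is false
  seeding points ≥ 2138: 1830 ≥ 2138 is false
Combine:
[1.1] NOT false = true
[1] true OR true = true
[2] false OR true = true
[3.3] NOT true = false
[3] true OR false OR false = true
[4.3] NOT true = false
[4] false OR false OR false = false
[5.2] NOT false = true
[5] false OR true OR false = true
[6] false OR true = true
[7.3] NOT false = true
[7] true OR false OR true = true
[root] true AND true AND true AND false AND true AND true AND true = false
Overall: false → eliminated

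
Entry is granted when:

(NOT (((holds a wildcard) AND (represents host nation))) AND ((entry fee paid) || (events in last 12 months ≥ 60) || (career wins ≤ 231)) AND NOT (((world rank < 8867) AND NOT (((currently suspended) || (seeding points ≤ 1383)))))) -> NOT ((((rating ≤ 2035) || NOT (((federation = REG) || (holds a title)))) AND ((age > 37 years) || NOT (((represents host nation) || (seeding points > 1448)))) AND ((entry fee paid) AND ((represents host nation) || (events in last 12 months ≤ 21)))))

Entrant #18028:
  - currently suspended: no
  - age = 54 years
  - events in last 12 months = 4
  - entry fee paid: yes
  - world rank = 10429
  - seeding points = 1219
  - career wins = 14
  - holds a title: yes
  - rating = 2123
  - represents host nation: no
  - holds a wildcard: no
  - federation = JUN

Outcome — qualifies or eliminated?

Atomic conditions:
  holds a wildcard: no → false
  represents host nation: no → false
  entry fee paid: yes → true
  events in last 12 months ≥ 60: 4 ≥ 60 is false
  career wins ≤ 231: 14 ≤ 231 is true
  world rank < 8867: 10429 < 8867 is false
  currently suspended: no → false
  seeding points ≤ 1383: 1219 ≤ 1383 is true
  rating ≤ 2035: 2123 ≤ 2035 is false
  federation = REG: JUN == REG is false
  holds a title: yes → true
  age > 37 years: 54 > 37 is true
  seeding points > 1448: 1219 > 1448 is false
  events in last 12 months ≤ 21: 4 ≤ 21 is true
Combine:
[1.1.1] false AND false = false
[1.1] NOT false = true
[1.2] true OR false OR true = true
[1.3.1.2.1] false OR true = true
[1.3.1.2] NOT true = false
[1.3.1] false AND false = false
[1.3] NOT false = true
[1] true AND true AND true = true
[2.1.1.2.1] false OR true = true
[2.1.1.2] NOT true = false
[2.1.1] false OR false = false
[2.1.2.2.1] false OR false = false
[2.1.2.2] NOT false = true
[2.1.2] true OR true = true
[2.1.3.2] false OR true = true
[2.1.3] true AND true = true
[2.1] false AND true AND true = false
[2] NOT false = true
[root] true → true = true
Overall: true → qualifies

Qualifies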